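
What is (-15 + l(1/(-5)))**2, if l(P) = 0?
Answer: 225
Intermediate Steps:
(-15 + l(1/(-5)))**2 = (-15 + 0)**2 = (-15)**2 = 225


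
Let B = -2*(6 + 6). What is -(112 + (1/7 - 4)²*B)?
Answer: 12008/49 ≈ 245.06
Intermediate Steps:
B = -24 (B = -2*12 = -24)
-(112 + (1/7 - 4)²*B) = -(112 + (1/7 - 4)²*(-24)) = -(112 + (⅐ - 4)²*(-24)) = -(112 + (-27/7)²*(-24)) = -(112 + (729/49)*(-24)) = -(112 - 17496/49) = -1*(-12008/49) = 12008/49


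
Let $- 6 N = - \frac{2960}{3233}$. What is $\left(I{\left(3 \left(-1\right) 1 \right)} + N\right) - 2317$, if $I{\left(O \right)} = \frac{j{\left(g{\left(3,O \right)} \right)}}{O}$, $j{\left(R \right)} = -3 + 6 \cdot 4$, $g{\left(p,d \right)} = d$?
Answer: $- \frac{22538996}{9699} \approx -2323.8$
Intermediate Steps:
$j{\left(R \right)} = 21$ ($j{\left(R \right)} = -3 + 24 = 21$)
$I{\left(O \right)} = \frac{21}{O}$
$N = \frac{1480}{9699}$ ($N = - \frac{\left(-2960\right) \frac{1}{3233}}{6} = \left(- \frac{1}{6}\right) \left(- \frac{2960}{3233}\right) = \frac{1480}{9699} \approx 0.15259$)
$\left(I{\left(3 \left(-1\right) 1 \right)} + N\right) - 2317 = \left(\frac{21}{3 \left(-1\right) 1} + \frac{1480}{9699}\right) - 2317 = \left(\frac{21}{\left(-3\right) 1} + \frac{1480}{9699}\right) - 2317 = \left(\frac{21}{-3} + \frac{1480}{9699}\right) - 2317 = \left(21 \left(- \frac{1}{3}\right) + \frac{1480}{9699}\right) - 2317 = \left(-7 + \frac{1480}{9699}\right) - 2317 = - \frac{66413}{9699} - 2317 = - \frac{22538996}{9699}$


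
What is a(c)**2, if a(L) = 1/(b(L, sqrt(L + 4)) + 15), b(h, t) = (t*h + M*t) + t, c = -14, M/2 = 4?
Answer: I/(25*(-I + 6*sqrt(10))) ≈ -0.0001108 + 0.0021023*I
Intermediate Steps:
M = 8 (M = 2*4 = 8)
b(h, t) = 9*t + h*t (b(h, t) = (t*h + 8*t) + t = (h*t + 8*t) + t = (8*t + h*t) + t = 9*t + h*t)
a(L) = 1/(15 + sqrt(4 + L)*(9 + L)) (a(L) = 1/(sqrt(L + 4)*(9 + L) + 15) = 1/(sqrt(4 + L)*(9 + L) + 15) = 1/(15 + sqrt(4 + L)*(9 + L)))
a(c)**2 = (1/(15 + sqrt(4 - 14)*(9 - 14)))**2 = (1/(15 + sqrt(-10)*(-5)))**2 = (1/(15 + (I*sqrt(10))*(-5)))**2 = (1/(15 - 5*I*sqrt(10)))**2 = (15 - 5*I*sqrt(10))**(-2)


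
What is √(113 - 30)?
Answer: √83 ≈ 9.1104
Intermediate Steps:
√(113 - 30) = √83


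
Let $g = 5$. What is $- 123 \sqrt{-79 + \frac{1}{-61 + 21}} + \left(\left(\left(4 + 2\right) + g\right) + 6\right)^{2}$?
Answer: $289 - \frac{123 i \sqrt{31610}}{20} \approx 289.0 - 1093.4 i$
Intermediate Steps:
$- 123 \sqrt{-79 + \frac{1}{-61 + 21}} + \left(\left(\left(4 + 2\right) + g\right) + 6\right)^{2} = - 123 \sqrt{-79 + \frac{1}{-61 + 21}} + \left(\left(\left(4 + 2\right) + 5\right) + 6\right)^{2} = - 123 \sqrt{-79 + \frac{1}{-40}} + \left(\left(6 + 5\right) + 6\right)^{2} = - 123 \sqrt{-79 - \frac{1}{40}} + \left(11 + 6\right)^{2} = - 123 \sqrt{- \frac{3161}{40}} + 17^{2} = - 123 \frac{i \sqrt{31610}}{20} + 289 = - \frac{123 i \sqrt{31610}}{20} + 289 = 289 - \frac{123 i \sqrt{31610}}{20}$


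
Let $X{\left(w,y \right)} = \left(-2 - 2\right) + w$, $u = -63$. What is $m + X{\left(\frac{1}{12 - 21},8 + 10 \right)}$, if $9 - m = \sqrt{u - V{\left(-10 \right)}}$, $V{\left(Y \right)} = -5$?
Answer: $\frac{44}{9} - i \sqrt{58} \approx 4.8889 - 7.6158 i$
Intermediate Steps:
$X{\left(w,y \right)} = -4 + w$
$m = 9 - i \sqrt{58}$ ($m = 9 - \sqrt{-63 - -5} = 9 - \sqrt{-63 + 5} = 9 - \sqrt{-58} = 9 - i \sqrt{58} \approx 9.0 - 7.6158 i$)
$m + X{\left(\frac{1}{12 - 21},8 + 10 \right)} = \left(9 - i \sqrt{58}\right) - \left(4 - \frac{1}{12 - 21}\right) = \left(9 - i \sqrt{58}\right) - \left(4 - \frac{1}{-9}\right) = \left(9 - i \sqrt{58}\right) - \frac{37}{9} = \frac{44}{9} - i \sqrt{58}$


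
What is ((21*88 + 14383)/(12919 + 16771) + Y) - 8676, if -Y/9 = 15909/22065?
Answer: -75835012873/8734798 ≈ -8681.9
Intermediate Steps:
Y = -47727/7355 (Y = -143181/22065 = -9*5303/7355 = -47727/7355 ≈ -6.4891)
((21*88 + 14383)/(12919 + 16771) + Y) - 8676 = ((21*88 + 14383)/(12919 + 16771) - 47727/7355) - 8676 = ((1848 + 14383)/29690 - 47727/7355) - 8676 = (16231*(1/29690) - 47727/7355) - 8676 = (16231/29690 - 47727/7355) - 8676 = -51905425/8734798 - 8676 = -75835012873/8734798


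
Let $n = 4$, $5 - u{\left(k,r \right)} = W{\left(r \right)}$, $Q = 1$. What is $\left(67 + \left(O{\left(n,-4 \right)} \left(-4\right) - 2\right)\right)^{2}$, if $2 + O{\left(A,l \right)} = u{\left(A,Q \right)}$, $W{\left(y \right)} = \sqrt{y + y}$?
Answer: $2841 + 424 \sqrt{2} \approx 3440.6$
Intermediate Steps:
$W{\left(y \right)} = \sqrt{2} \sqrt{y}$ ($W{\left(y \right)} = \sqrt{2 y} = \sqrt{2} \sqrt{y}$)
$u{\left(k,r \right)} = 5 - \sqrt{2} \sqrt{r}$
$O{\left(A,l \right)} = 3 - \sqrt{2}$ ($O{\left(A,l \right)} = -2 + \left(5 - \sqrt{2} \sqrt{1}\right) = -2 + \left(5 - \sqrt{2} \cdot 1\right) = -2 + \left(5 - \sqrt{2}\right) = 3 - \sqrt{2}$)
$\left(67 + \left(O{\left(n,-4 \right)} \left(-4\right) - 2\right)\right)^{2} = \left(67 + \left(\left(3 - \sqrt{2}\right) \left(-4\right) - 2\right)\right)^{2} = \left(67 - \left(14 - 4 \sqrt{2}\right)\right)^{2} = \left(53 + 4 \sqrt{2}\right)^{2}$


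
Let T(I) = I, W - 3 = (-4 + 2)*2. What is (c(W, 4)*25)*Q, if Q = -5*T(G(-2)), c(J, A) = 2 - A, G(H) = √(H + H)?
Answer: 500*I ≈ 500.0*I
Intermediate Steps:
W = -1 (W = 3 + (-4 + 2)*2 = 3 - 2*2 = 3 - 4 = -1)
G(H) = √2*√H (G(H) = √(2*H) = √2*√H)
Q = -10*I (Q = -5*√2*√(-2) = -5*√2*I*√2 = -10*I ≈ -10.0*I)
(c(W, 4)*25)*Q = ((2 - 1*4)*25)*(-10*I) = ((2 - 4)*25)*(-10*I) = (-2*25)*(-10*I) = -(-500)*I = 500*I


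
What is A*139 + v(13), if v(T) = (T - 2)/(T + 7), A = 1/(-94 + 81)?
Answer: -2637/260 ≈ -10.142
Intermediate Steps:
A = -1/13 (A = 1/(-13) = -1/13 ≈ -0.076923)
v(T) = (-2 + T)/(7 + T)
A*139 + v(13) = -1/13*139 + (-2 + 13)/(7 + 13) = -139/13 + 11/20 = -2637/260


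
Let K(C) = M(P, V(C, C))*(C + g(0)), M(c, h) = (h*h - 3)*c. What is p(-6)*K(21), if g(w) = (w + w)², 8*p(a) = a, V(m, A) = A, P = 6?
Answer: -41391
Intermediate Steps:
M(c, h) = c*(-3 + h²) (M(c, h) = (h² - 3)*c = (-3 + h²)*c = c*(-3 + h²))
p(a) = a/8
g(w) = 4*w² (g(w) = (2*w)² = 4*w²)
K(C) = C*(-18 + 6*C²) (K(C) = (6*(-3 + C²))*(C + 4*0²) = (-18 + 6*C²)*(C + 4*0) = (-18 + 6*C²)*(C + 0) = (-18 + 6*C²)*C = C*(-18 + 6*C²))
p(-6)*K(21) = ((⅛)*(-6))*(6*21*(-3 + 21²)) = -9*21*(-3 + 441)/2 = -9*21*438/2 = -¾*55188 = -41391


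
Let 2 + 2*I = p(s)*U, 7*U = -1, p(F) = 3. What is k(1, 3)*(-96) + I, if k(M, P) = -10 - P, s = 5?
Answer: 17455/14 ≈ 1246.8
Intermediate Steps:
U = -⅐ (U = (⅐)*(-1) = -⅐ ≈ -0.14286)
I = -17/14 (I = -1 + (3*(-⅐))/2 = -1 + (½)*(-3/7) = -1 - 3/14 = -17/14 ≈ -1.2143)
k(1, 3)*(-96) + I = (-10 - 1*3)*(-96) - 17/14 = (-10 - 3)*(-96) - 17/14 = -13*(-96) - 17/14 = 1248 - 17/14 = 17455/14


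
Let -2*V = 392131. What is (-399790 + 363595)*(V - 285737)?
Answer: 34877682975/2 ≈ 1.7439e+10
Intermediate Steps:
V = -392131/2 (V = -½*392131 = -392131/2 ≈ -1.9607e+5)
(-399790 + 363595)*(V - 285737) = (-399790 + 363595)*(-392131/2 - 285737) = -36195*(-963605/2) = 34877682975/2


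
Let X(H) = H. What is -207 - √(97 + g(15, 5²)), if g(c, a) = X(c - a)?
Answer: -207 - √87 ≈ -216.33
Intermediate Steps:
g(c, a) = c - a
-207 - √(97 + g(15, 5²)) = -207 - √(97 + (15 - 1*5²)) = -207 - √(97 + (15 - 1*25)) = -207 - √(97 + (15 - 25)) = -207 - √(97 - 10) = -207 - √87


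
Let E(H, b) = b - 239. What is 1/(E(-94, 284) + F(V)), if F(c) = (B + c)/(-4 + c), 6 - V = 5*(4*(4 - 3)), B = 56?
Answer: 3/128 ≈ 0.023438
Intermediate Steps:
V = -14 (V = 6 - 5*4*(4 - 3) = 6 - 5*4*1 = 6 - 5*4 = 6 - 1*20 = 6 - 20 = -14)
E(H, b) = -239 + b
F(c) = (56 + c)/(-4 + c)
1/(E(-94, 284) + F(V)) = 1/((-239 + 284) + (56 - 14)/(-4 - 14)) = 1/(45 + 42/(-18)) = 1/(45 - 1/18*42) = 1/(45 - 7/3) = 1/(128/3) = 3/128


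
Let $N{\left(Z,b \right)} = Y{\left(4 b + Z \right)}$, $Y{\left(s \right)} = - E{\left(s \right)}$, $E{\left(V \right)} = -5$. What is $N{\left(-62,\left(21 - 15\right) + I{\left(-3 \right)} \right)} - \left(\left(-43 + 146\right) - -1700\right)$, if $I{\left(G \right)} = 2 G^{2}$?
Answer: $-1798$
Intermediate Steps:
$Y{\left(s \right)} = 5$ ($Y{\left(s \right)} = \left(-1\right) \left(-5\right) = 5$)
$N{\left(Z,b \right)} = 5$
$N{\left(-62,\left(21 - 15\right) + I{\left(-3 \right)} \right)} - \left(\left(-43 + 146\right) - -1700\right) = 5 - \left(\left(-43 + 146\right) - -1700\right) = 5 - \left(103 + 1700\right) = 5 - 1803 = -1798$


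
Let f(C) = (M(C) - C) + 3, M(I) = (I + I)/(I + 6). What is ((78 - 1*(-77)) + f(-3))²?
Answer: 25281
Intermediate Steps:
M(I) = 2*I/(6 + I) (M(I) = (2*I)/(6 + I) = 2*I/(6 + I))
f(C) = 3 - C + 2*C/(6 + C) (f(C) = (2*C/(6 + C) - C) + 3 = (-C + 2*C/(6 + C)) + 3 = 3 - C + 2*C/(6 + C))
((78 - 1*(-77)) + f(-3))² = ((78 - 1*(-77)) + (18 - 1*(-3) - 1*(-3)²)/(6 - 3))² = ((78 + 77) + (18 + 3 - 1*9)/3)² = (155 + (18 + 3 - 9)/3)² = (155 + (⅓)*12)² = (155 + 4)² = 159² = 25281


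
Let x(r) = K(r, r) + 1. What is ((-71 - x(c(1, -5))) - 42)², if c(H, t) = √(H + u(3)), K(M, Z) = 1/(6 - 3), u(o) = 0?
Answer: 117649/9 ≈ 13072.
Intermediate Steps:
K(M, Z) = ⅓ (K(M, Z) = 1/3 = ⅓)
c(H, t) = √H (c(H, t) = √(H + 0) = √H)
x(r) = 4/3 (x(r) = ⅓ + 1 = 4/3)
((-71 - x(c(1, -5))) - 42)² = ((-71 - 1*4/3) - 42)² = ((-71 - 4/3) - 42)² = (-217/3 - 42)² = (-343/3)² = 117649/9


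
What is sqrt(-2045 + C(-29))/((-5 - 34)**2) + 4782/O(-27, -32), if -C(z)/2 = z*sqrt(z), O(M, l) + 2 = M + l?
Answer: -4782/61 + sqrt(-2045 + 58*I*sqrt(29))/1521 ≈ -78.391 + 0.029818*I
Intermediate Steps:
O(M, l) = -2 + M + l (O(M, l) = -2 + (M + l) = -2 + M + l)
C(z) = -2*z**(3/2) (C(z) = -2*z*sqrt(z) = -2*z**(3/2))
sqrt(-2045 + C(-29))/((-5 - 34)**2) + 4782/O(-27, -32) = sqrt(-2045 - (-58)*I*sqrt(29))/((-5 - 34)**2) + 4782/(-2 - 27 - 32) = sqrt(-2045 - (-58)*I*sqrt(29))/((-39)**2) + 4782/(-61) = sqrt(-2045 + 58*I*sqrt(29))/1521 + 4782*(-1/61) = sqrt(-2045 + 58*I*sqrt(29))*(1/1521) - 4782/61 = sqrt(-2045 + 58*I*sqrt(29))/1521 - 4782/61 = -4782/61 + sqrt(-2045 + 58*I*sqrt(29))/1521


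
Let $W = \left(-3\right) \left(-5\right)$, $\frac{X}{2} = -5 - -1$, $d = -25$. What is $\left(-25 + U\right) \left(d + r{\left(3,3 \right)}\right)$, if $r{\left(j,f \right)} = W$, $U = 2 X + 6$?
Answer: $350$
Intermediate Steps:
$X = -8$ ($X = 2 \left(-5 - -1\right) = 2 \left(-5 + 1\right) = 2 \left(-4\right) = -8$)
$U = -10$ ($U = 2 \left(-8\right) + 6 = -16 + 6 = -10$)
$W = 15$
$r{\left(j,f \right)} = 15$
$\left(-25 + U\right) \left(d + r{\left(3,3 \right)}\right) = \left(-25 - 10\right) \left(-25 + 15\right) = \left(-35\right) \left(-10\right) = 350$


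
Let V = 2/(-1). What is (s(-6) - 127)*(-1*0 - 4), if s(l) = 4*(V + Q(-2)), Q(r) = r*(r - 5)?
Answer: 316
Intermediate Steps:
Q(r) = r*(-5 + r)
V = -2 (V = 2*(-1) = -2)
s(l) = 48 (s(l) = 4*(-2 - 2*(-5 - 2)) = 4*(-2 - 2*(-7)) = 4*(-2 + 14) = 4*12 = 48)
(s(-6) - 127)*(-1*0 - 4) = (48 - 127)*(-1*0 - 4) = -79*(0 - 4) = -79*(-4) = 316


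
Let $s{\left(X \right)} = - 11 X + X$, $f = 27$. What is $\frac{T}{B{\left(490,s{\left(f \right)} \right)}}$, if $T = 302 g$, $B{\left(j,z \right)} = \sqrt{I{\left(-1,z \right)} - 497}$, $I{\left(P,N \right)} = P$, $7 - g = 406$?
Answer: $\frac{20083 i \sqrt{498}}{83} \approx 5399.6 i$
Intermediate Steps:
$g = -399$ ($g = 7 - 406 = -399$)
$s{\left(X \right)} = - 10 X$
$B{\left(j,z \right)} = i \sqrt{498}$ ($B{\left(j,z \right)} = \sqrt{-1 - 497} = \sqrt{-498} = i \sqrt{498}$)
$T = -120498$ ($T = 302 \left(-399\right) = -120498$)
$\frac{T}{B{\left(490,s{\left(f \right)} \right)}} = - \frac{120498}{i \sqrt{498}} = - 120498 \left(- \frac{i \sqrt{498}}{498}\right) = \frac{20083 i \sqrt{498}}{83}$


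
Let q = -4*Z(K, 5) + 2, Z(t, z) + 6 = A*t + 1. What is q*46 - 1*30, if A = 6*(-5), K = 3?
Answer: 17542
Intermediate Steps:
A = -30
Z(t, z) = -5 - 30*t (Z(t, z) = -6 + (-30*t + 1) = -6 + (1 - 30*t) = -5 - 30*t)
q = 382 (q = -4*(-5 - 30*3) + 2 = -4*(-5 - 90) + 2 = -4*(-95) + 2 = 380 + 2 = 382)
q*46 - 1*30 = 382*46 - 1*30 = 17572 - 30 = 17542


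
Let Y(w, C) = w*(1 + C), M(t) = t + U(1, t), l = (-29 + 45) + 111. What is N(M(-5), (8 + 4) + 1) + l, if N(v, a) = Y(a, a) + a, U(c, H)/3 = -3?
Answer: 322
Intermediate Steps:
U(c, H) = -9 (U(c, H) = 3*(-3) = -9)
l = 127 (l = 16 + 111 = 127)
M(t) = -9 + t (M(t) = t - 9 = -9 + t)
N(v, a) = a + a*(1 + a) (N(v, a) = a*(1 + a) + a = a + a*(1 + a))
N(M(-5), (8 + 4) + 1) + l = ((8 + 4) + 1)*(2 + ((8 + 4) + 1)) + 127 = (12 + 1)*(2 + (12 + 1)) + 127 = 13*(2 + 13) + 127 = 13*15 + 127 = 195 + 127 = 322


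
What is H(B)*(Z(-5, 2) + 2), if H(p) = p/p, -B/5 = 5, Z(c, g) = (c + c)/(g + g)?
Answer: -½ ≈ -0.50000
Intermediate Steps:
Z(c, g) = c/g (Z(c, g) = (2*c)/((2*g)) = (2*c)*(1/(2*g)) = c/g)
B = -25 (B = -5*5 = -25)
H(p) = 1
H(B)*(Z(-5, 2) + 2) = 1*(-5/2 + 2) = 1*(-½) = -½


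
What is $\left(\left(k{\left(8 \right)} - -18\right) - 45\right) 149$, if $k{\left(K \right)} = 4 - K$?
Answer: $-4619$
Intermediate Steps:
$\left(\left(k{\left(8 \right)} - -18\right) - 45\right) 149 = \left(\left(\left(4 - 8\right) - -18\right) - 45\right) 149 = \left(\left(\left(4 - 8\right) + 18\right) - 45\right) 149 = \left(\left(-4 + 18\right) - 45\right) 149 = \left(14 - 45\right) 149 = \left(-31\right) 149 = -4619$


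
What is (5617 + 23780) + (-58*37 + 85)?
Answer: 27336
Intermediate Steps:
(5617 + 23780) + (-58*37 + 85) = 29397 + (-2146 + 85) = 29397 - 2061 = 27336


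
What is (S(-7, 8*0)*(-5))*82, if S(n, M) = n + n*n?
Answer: -17220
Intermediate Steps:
S(n, M) = n + n**2
(S(-7, 8*0)*(-5))*82 = (-7*(1 - 7)*(-5))*82 = (-7*(-6)*(-5))*82 = (42*(-5))*82 = -210*82 = -17220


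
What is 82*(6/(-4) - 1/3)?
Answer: -451/3 ≈ -150.33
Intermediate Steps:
82*(6/(-4) - 1/3) = 82*(6*(-¼) - 1*⅓) = 82*(-3/2 - ⅓) = 82*(-11/6) = -451/3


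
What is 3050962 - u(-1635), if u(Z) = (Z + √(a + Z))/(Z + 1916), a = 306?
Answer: 857321957/281 - I*√1329/281 ≈ 3.051e+6 - 0.12973*I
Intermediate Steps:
u(Z) = (Z + √(306 + Z))/(1916 + Z) (u(Z) = (Z + √(306 + Z))/(Z + 1916) = (Z + √(306 + Z))/(1916 + Z))
3050962 - u(-1635) = 3050962 - (-1635 + √(306 - 1635))/(1916 - 1635) = 3050962 - (-1635 + √(-1329))/281 = 3050962 - (-1635 + I*√1329)/281 = 3050962 - (-1635/281 + I*√1329/281) = 3050962 + (1635/281 - I*√1329/281) = 857321957/281 - I*√1329/281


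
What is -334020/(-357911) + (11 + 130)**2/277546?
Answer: 99821543511/99336766406 ≈ 1.0049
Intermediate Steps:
-334020/(-357911) + (11 + 130)**2/277546 = -334020*(-1/357911) + 141**2*(1/277546) = 334020/357911 + 19881*(1/277546) = 334020/357911 + 19881/277546 = 99821543511/99336766406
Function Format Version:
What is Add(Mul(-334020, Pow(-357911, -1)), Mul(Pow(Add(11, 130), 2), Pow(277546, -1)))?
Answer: Rational(99821543511, 99336766406) ≈ 1.0049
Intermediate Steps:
Add(Mul(-334020, Pow(-357911, -1)), Mul(Pow(Add(11, 130), 2), Pow(277546, -1))) = Add(Mul(-334020, Rational(-1, 357911)), Mul(Pow(141, 2), Rational(1, 277546))) = Add(Rational(334020, 357911), Mul(19881, Rational(1, 277546))) = Add(Rational(334020, 357911), Rational(19881, 277546)) = Rational(99821543511, 99336766406)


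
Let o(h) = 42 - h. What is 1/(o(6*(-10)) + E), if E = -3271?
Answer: -1/3169 ≈ -0.00031556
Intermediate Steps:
1/(o(6*(-10)) + E) = 1/((42 - 6*(-10)) - 3271) = 1/((42 - 1*(-60)) - 3271) = 1/((42 + 60) - 3271) = 1/(102 - 3271) = 1/(-3169) = -1/3169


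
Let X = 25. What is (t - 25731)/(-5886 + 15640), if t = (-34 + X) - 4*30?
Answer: -12930/4877 ≈ -2.6512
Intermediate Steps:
t = -129 (t = (-34 + 25) - 4*30 = -9 - 120 = -129)
(t - 25731)/(-5886 + 15640) = (-129 - 25731)/(-5886 + 15640) = -25860/9754 = -25860*1/9754 = -12930/4877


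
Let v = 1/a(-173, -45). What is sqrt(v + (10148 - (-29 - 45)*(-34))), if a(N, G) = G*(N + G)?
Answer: sqrt(81608213890)/3270 ≈ 87.361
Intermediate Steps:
a(N, G) = G*(G + N)
v = 1/9810 (v = 1/(-45*(-45 - 173)) = 1/(-45*(-218)) = 1/9810 ≈ 0.00010194)
sqrt(v + (10148 - (-29 - 45)*(-34))) = sqrt(1/9810 + (10148 - (-29 - 45)*(-34))) = sqrt(1/9810 + (10148 - (-74)*(-34))) = sqrt(1/9810 + (10148 - 1*2516)) = sqrt(1/9810 + (10148 - 2516)) = sqrt(1/9810 + 7632) = sqrt(74869921/9810) = sqrt(81608213890)/3270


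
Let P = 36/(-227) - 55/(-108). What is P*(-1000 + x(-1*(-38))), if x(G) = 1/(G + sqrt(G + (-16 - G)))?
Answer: -697294073/1988520 - 8597*I/8948340 ≈ -350.66 - 0.00096074*I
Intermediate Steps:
x(G) = 1/(G + 4*I) (x(G) = 1/(G + sqrt(-16)) = 1/(G + 4*I))
P = 8597/24516 (P = 36*(-1/227) - 55*(-1/108) = -36/227 + 55/108 = 8597/24516 ≈ 0.35067)
P*(-1000 + x(-1*(-38))) = 8597*(-1000 + 1/(-1*(-38) + 4*I))/24516 = 8597*(-1000 + 1/(38 + 4*I))/24516 = 8597*(-1000 + (38 - 4*I)/1460)/24516 = -2149250/6129 + 8597*(38 - 4*I)/35793360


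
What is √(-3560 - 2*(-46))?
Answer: 34*I*√3 ≈ 58.89*I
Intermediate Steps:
√(-3560 - 2*(-46)) = √(-3560 + 92) = √(-3468) = 34*I*√3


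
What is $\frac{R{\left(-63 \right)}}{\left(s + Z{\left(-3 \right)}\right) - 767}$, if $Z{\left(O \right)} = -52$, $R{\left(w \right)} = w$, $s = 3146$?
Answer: $- \frac{63}{2327} \approx -0.027073$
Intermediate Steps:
$\frac{R{\left(-63 \right)}}{\left(s + Z{\left(-3 \right)}\right) - 767} = - \frac{63}{\left(3146 - 52\right) - 767} = - \frac{63}{3094 - 767} = - \frac{63}{2327}$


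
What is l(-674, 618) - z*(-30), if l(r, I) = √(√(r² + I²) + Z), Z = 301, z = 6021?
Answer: 180630 + √(301 + 10*√8362) ≈ 1.8066e+5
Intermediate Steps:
l(r, I) = √(301 + √(I² + r²)) (l(r, I) = √(√(r² + I²) + 301) = √(√(I² + r²) + 301) = √(301 + √(I² + r²)))
l(-674, 618) - z*(-30) = √(301 + √(618² + (-674)²)) - 6021*(-30) = √(301 + √(381924 + 454276)) - 1*(-180630) = √(301 + √836200) + 180630 = √(301 + 10*√8362) + 180630 = 180630 + √(301 + 10*√8362)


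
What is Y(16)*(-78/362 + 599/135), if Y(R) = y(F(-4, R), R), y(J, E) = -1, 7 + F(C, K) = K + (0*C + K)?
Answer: -103154/24435 ≈ -4.2216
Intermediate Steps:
F(C, K) = -7 + 2*K (F(C, K) = -7 + (K + (0*C + K)) = -7 + (K + (0 + K)) = -7 + (K + K) = -7 + 2*K)
Y(R) = -1
Y(16)*(-78/362 + 599/135) = -(-78/362 + 599/135) = -(-78*1/362 + 599*(1/135)) = -(-39/181 + 599/135) = -1*103154/24435 = -103154/24435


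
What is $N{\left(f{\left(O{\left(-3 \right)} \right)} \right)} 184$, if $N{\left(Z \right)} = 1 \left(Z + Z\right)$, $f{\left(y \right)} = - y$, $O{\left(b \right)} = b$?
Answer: $1104$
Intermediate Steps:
$N{\left(Z \right)} = 2 Z$ ($N{\left(Z \right)} = 1 \cdot 2 Z = 2 Z$)
$N{\left(f{\left(O{\left(-3 \right)} \right)} \right)} 184 = 2 \left(\left(-1\right) \left(-3\right)\right) 184 = 2 \cdot 3 \cdot 184 = 6 \cdot 184 = 1104$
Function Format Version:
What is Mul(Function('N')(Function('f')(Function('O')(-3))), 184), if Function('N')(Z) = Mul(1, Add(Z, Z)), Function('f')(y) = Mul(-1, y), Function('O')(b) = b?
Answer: 1104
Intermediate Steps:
Function('N')(Z) = Mul(2, Z) (Function('N')(Z) = Mul(1, Mul(2, Z)) = Mul(2, Z))
Mul(Function('N')(Function('f')(Function('O')(-3))), 184) = Mul(Mul(2, Mul(-1, -3)), 184) = Mul(Mul(2, 3), 184) = Mul(6, 184) = 1104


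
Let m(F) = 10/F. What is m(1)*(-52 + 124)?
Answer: 720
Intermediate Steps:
m(1)*(-52 + 124) = (10/1)*(-52 + 124) = (10*1)*72 = 10*72 = 720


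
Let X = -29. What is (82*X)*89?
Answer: -211642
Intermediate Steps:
(82*X)*89 = (82*(-29))*89 = -2378*89 = -211642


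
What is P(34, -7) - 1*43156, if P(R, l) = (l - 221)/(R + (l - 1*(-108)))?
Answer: -1942096/45 ≈ -43158.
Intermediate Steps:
P(R, l) = (-221 + l)/(108 + R + l) (P(R, l) = (-221 + l)/(R + (l + 108)) = (-221 + l)/(R + (108 + l)) = (-221 + l)/(108 + R + l))
P(34, -7) - 1*43156 = (-221 - 7)/(108 + 34 - 7) - 1*43156 = -228/135 - 43156 = (1/135)*(-228) - 43156 = -76/45 - 43156 = -1942096/45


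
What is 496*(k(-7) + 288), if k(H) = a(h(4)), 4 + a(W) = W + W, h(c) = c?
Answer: 144832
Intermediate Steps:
a(W) = -4 + 2*W (a(W) = -4 + (W + W) = -4 + 2*W)
k(H) = 4 (k(H) = -4 + 2*4 = -4 + 8 = 4)
496*(k(-7) + 288) = 496*(4 + 288) = 496*292 = 144832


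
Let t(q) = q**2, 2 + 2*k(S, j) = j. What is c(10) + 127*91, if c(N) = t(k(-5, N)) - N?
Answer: 11563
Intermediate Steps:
k(S, j) = -1 + j/2
c(N) = (-1 + N/2)**2 - N
c(10) + 127*91 = (-1*10 + (-2 + 10)**2/4) + 127*91 = (-10 + (1/4)*8**2) + 11557 = (-10 + (1/4)*64) + 11557 = (-10 + 16) + 11557 = 6 + 11557 = 11563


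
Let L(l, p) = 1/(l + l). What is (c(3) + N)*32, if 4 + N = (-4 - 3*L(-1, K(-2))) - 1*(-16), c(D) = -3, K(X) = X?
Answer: 208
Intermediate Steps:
L(l, p) = 1/(2*l)
N = 19/2 (N = -4 + ((-4 - 3/(2*(-1))) - 1*(-16)) = -4 + ((-4 - 3*(-1)/2) + 16) = -4 + ((-4 - 3*(-½)) + 16) = -4 + ((-4 + 3/2) + 16) = -4 + (-5/2 + 16) = -4 + 27/2 = 19/2 ≈ 9.5000)
(c(3) + N)*32 = (-3 + 19/2)*32 = (13/2)*32 = 208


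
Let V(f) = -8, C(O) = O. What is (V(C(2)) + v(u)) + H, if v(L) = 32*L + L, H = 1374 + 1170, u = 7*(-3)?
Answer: 1843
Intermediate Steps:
u = -21
H = 2544
v(L) = 33*L
(V(C(2)) + v(u)) + H = (-8 + 33*(-21)) + 2544 = (-8 - 693) + 2544 = -701 + 2544 = 1843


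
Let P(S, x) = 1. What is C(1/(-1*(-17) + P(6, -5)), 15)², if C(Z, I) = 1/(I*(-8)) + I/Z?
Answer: 1049695201/14400 ≈ 72896.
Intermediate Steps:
C(Z, I) = -1/(8*I) + I/Z (C(Z, I) = -⅛/I + I/Z = -1/(8*I) + I/Z)
C(1/(-1*(-17) + P(6, -5)), 15)² = (-⅛/15 + 15/(1/(-1*(-17) + 1)))² = (-⅛*1/15 + 15/(1/(17 + 1)))² = (-1/120 + 15/(1/18))² = (-1/120 + 15*18)² = (-1/120 + 270)² = (32399/120)² = 1049695201/14400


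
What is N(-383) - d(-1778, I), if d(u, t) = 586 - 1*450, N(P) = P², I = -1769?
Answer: 146553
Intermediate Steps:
d(u, t) = 136 (d(u, t) = 586 - 450 = 136)
N(-383) - d(-1778, I) = (-383)² - 1*136 = 146689 - 136 = 146553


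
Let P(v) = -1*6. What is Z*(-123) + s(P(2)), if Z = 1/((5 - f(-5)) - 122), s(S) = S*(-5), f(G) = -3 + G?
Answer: 3393/109 ≈ 31.128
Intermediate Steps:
P(v) = -6
s(S) = -5*S
Z = -1/109 (Z = 1/((5 - (-3 - 5)) - 122) = 1/((5 - 1*(-8)) - 122) = 1/((5 + 8) - 122) = 1/(13 - 122) = 1/(-109) = -1/109 ≈ -0.0091743)
Z*(-123) + s(P(2)) = -1/109*(-123) - 5*(-6) = 123/109 + 30 = 3393/109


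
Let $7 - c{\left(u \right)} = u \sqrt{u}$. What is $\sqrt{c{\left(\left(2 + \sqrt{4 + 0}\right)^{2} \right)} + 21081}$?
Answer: $12 \sqrt{146} \approx 145.0$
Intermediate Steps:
$c{\left(u \right)} = 7 - u^{\frac{3}{2}}$ ($c{\left(u \right)} = 7 - u \sqrt{u} = 7 - u^{\frac{3}{2}}$)
$\sqrt{c{\left(\left(2 + \sqrt{4 + 0}\right)^{2} \right)} + 21081} = \sqrt{\left(7 - \left(\left(2 + \sqrt{4 + 0}\right)^{2}\right)^{\frac{3}{2}}\right) + 21081} = \sqrt{\left(7 - \left(\left(2 + \sqrt{4}\right)^{2}\right)^{\frac{3}{2}}\right) + 21081} = \sqrt{\left(7 - \left(\left(2 + 2\right)^{2}\right)^{\frac{3}{2}}\right) + 21081} = \sqrt{\left(7 - \left(4^{2}\right)^{\frac{3}{2}}\right) + 21081} = \sqrt{\left(7 - 16^{\frac{3}{2}}\right) + 21081} = \sqrt{\left(7 - 64\right) + 21081} = \sqrt{-57 + 21081} = \sqrt{21024} = 12 \sqrt{146}$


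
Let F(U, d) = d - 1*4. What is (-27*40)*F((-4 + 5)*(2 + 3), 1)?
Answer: 3240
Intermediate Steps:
F(U, d) = -4 + d (F(U, d) = d - 4 = -4 + d)
(-27*40)*F((-4 + 5)*(2 + 3), 1) = (-27*40)*(-4 + 1) = -1080*(-3) = 3240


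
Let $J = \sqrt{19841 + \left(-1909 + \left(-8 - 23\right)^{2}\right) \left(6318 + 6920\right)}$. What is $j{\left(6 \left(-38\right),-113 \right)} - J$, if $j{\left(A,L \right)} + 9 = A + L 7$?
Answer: $-1028 - i \sqrt{12529783} \approx -1028.0 - 3539.7 i$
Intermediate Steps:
$j{\left(A,L \right)} = -9 + A + 7 L$ ($j{\left(A,L \right)} = -9 + \left(A + L 7\right) = -9 + \left(A + 7 L\right) = -9 + A + 7 L$)
$J = i \sqrt{12529783}$ ($J = \sqrt{19841 + \left(-1909 + \left(-31\right)^{2}\right) 13238} = \sqrt{19841 + \left(-1909 + 961\right) 13238} = \sqrt{19841 - 12549624} = \sqrt{-12529783} = i \sqrt{12529783} \approx 3539.7 i$)
$j{\left(6 \left(-38\right),-113 \right)} - J = \left(-9 + 6 \left(-38\right) + 7 \left(-113\right)\right) - i \sqrt{12529783} = \left(-9 - 228 - 791\right) - i \sqrt{12529783} = -1028 - i \sqrt{12529783}$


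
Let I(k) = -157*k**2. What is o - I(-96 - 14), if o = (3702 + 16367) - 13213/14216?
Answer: 27291422891/14216 ≈ 1.9198e+6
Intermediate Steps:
o = 285287691/14216 (o = 20069 - 13213*1/14216 = 20069 - 13213/14216 = 285287691/14216 ≈ 20068.)
o - I(-96 - 14) = 285287691/14216 - (-157)*(-96 - 14)**2 = 285287691/14216 - (-157)*(-110)**2 = 285287691/14216 - (-157)*12100 = 285287691/14216 - 1*(-1899700) = 285287691/14216 + 1899700 = 27291422891/14216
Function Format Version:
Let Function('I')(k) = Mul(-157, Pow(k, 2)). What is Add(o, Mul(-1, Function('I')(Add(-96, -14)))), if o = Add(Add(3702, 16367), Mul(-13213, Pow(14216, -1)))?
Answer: Rational(27291422891, 14216) ≈ 1.9198e+6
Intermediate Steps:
o = Rational(285287691, 14216) (o = Add(20069, Mul(-13213, Rational(1, 14216))) = Add(20069, Rational(-13213, 14216)) = Rational(285287691, 14216) ≈ 20068.)
Add(o, Mul(-1, Function('I')(Add(-96, -14)))) = Add(Rational(285287691, 14216), Mul(-1, Mul(-157, Pow(Add(-96, -14), 2)))) = Add(Rational(285287691, 14216), Mul(-1, Mul(-157, Pow(-110, 2)))) = Add(Rational(285287691, 14216), Mul(-1, Mul(-157, 12100))) = Add(Rational(285287691, 14216), Mul(-1, -1899700)) = Add(Rational(285287691, 14216), 1899700) = Rational(27291422891, 14216)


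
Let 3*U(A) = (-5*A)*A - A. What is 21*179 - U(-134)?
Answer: 33641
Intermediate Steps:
U(A) = -5*A²/3 - A/3 (U(A) = ((-5*A)*A - A)/3 = (-5*A² - A)/3 = (-A - 5*A²)/3 = -5*A²/3 - A/3)
21*179 - U(-134) = 21*179 - (-1)*(-134)*(1 + 5*(-134))/3 = 3759 - (-1)*(-134)*(1 - 670)/3 = 3759 - (-1)*(-134)*(-669)/3 = 3759 - 1*(-29882) = 3759 + 29882 = 33641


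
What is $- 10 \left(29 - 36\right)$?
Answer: $70$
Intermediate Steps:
$- 10 \left(29 - 36\right) = \left(-10\right) \left(-7\right) = 70$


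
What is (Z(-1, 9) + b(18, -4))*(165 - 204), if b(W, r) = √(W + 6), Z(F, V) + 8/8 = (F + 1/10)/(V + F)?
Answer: 3471/80 - 78*√6 ≈ -147.67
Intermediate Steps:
Z(F, V) = -1 + (⅒ + F)/(F + V) (Z(F, V) = -1 + (F + 1/10)/(V + F) = -1 + (F + ⅒)/(F + V) = -1 + (⅒ + F)/(F + V))
b(W, r) = √(6 + W)
(Z(-1, 9) + b(18, -4))*(165 - 204) = ((⅒ - 1*9)/(-1 + 9) + √(6 + 18))*(165 - 204) = ((⅒ - 9)/8 + √24)*(-39) = ((⅛)*(-89/10) + 2*√6)*(-39) = (-89/80 + 2*√6)*(-39) = 3471/80 - 78*√6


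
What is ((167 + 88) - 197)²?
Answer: 3364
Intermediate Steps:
((167 + 88) - 197)² = (255 - 197)² = 58² = 3364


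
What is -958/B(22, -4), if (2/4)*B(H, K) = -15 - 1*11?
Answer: 479/26 ≈ 18.423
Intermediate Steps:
B(H, K) = -52 (B(H, K) = 2*(-15 - 1*11) = 2*(-15 - 11) = 2*(-26) = -52)
-958/B(22, -4) = -958/(-52) = -958*(-1/52) = 479/26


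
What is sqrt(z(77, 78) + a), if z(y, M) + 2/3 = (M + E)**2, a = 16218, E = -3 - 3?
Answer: 2*sqrt(48153)/3 ≈ 146.29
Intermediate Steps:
E = -6
z(y, M) = -2/3 + (-6 + M)**2 (z(y, M) = -2/3 + (M - 6)**2 = -2/3 + (-6 + M)**2)
sqrt(z(77, 78) + a) = sqrt((-2/3 + (-6 + 78)**2) + 16218) = sqrt((-2/3 + 72**2) + 16218) = sqrt((-2/3 + 5184) + 16218) = sqrt(15550/3 + 16218) = sqrt(64204/3) = 2*sqrt(48153)/3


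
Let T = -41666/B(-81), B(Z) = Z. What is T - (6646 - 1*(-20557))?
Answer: -2161777/81 ≈ -26689.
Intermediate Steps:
T = 41666/81 (T = -41666/(-81) = -41666*(-1/81) = 41666/81 ≈ 514.39)
T - (6646 - 1*(-20557)) = 41666/81 - (6646 - 1*(-20557)) = 41666/81 - (6646 + 20557) = 41666/81 - 1*27203 = 41666/81 - 27203 = -2161777/81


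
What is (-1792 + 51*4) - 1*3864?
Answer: -5452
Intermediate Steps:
(-1792 + 51*4) - 1*3864 = (-1792 + 204) - 3864 = -1588 - 3864 = -5452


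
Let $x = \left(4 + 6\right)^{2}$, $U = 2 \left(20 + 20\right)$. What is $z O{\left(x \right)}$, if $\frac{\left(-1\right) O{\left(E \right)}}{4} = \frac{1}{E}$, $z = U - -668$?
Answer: $- \frac{748}{25} \approx -29.92$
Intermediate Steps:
$U = 80$ ($U = 2 \cdot 40 = 80$)
$x = 100$ ($x = 10^{2} = 100$)
$z = 748$ ($z = 80 - -668 = 80 + 668 = 748$)
$O{\left(E \right)} = - \frac{4}{E}$
$z O{\left(x \right)} = 748 \left(- \frac{4}{100}\right) = 748 \left(\left(-4\right) \frac{1}{100}\right) = 748 \left(- \frac{1}{25}\right) = - \frac{748}{25}$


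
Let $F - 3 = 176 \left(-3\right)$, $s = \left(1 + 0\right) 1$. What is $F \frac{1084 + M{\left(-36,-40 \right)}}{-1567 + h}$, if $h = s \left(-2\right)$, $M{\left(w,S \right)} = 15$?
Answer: $\frac{192325}{523} \approx 367.73$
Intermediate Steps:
$s = 1$ ($s = 1 \cdot 1 = 1$)
$F = -525$ ($F = 3 + 176 \left(-3\right) = 3 - 528 = -525$)
$h = -2$ ($h = 1 \left(-2\right) = -2$)
$F \frac{1084 + M{\left(-36,-40 \right)}}{-1567 + h} = - 525 \frac{1084 + 15}{-1567 - 2} = - 525 \frac{1099}{-1569} = - 525 \cdot 1099 \left(- \frac{1}{1569}\right) = \left(-525\right) \left(- \frac{1099}{1569}\right) = \frac{192325}{523}$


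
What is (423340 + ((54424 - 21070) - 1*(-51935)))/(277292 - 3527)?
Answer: 169543/91255 ≈ 1.8579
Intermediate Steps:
(423340 + ((54424 - 21070) - 1*(-51935)))/(277292 - 3527) = (423340 + (33354 + 51935))/273765 = (423340 + 85289)*(1/273765) = 508629*(1/273765) = 169543/91255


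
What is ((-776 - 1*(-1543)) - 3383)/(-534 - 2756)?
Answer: 1308/1645 ≈ 0.79514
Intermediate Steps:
((-776 - 1*(-1543)) - 3383)/(-534 - 2756) = ((-776 + 1543) - 3383)/(-3290) = (767 - 3383)*(-1/3290) = -2616*(-1/3290) = 1308/1645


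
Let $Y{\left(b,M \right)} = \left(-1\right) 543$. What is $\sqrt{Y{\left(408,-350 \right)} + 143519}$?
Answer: $8 \sqrt{2234} \approx 378.12$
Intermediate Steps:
$Y{\left(b,M \right)} = -543$
$\sqrt{Y{\left(408,-350 \right)} + 143519} = \sqrt{-543 + 143519} = \sqrt{142976} = 8 \sqrt{2234}$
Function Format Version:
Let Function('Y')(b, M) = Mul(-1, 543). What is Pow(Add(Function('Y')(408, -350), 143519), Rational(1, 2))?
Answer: Mul(8, Pow(2234, Rational(1, 2))) ≈ 378.12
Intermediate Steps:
Function('Y')(b, M) = -543
Pow(Add(Function('Y')(408, -350), 143519), Rational(1, 2)) = Pow(Add(-543, 143519), Rational(1, 2)) = Pow(142976, Rational(1, 2)) = Mul(8, Pow(2234, Rational(1, 2)))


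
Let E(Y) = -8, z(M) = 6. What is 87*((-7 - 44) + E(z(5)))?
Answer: -5133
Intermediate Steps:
87*((-7 - 44) + E(z(5))) = 87*((-7 - 44) - 8) = 87*(-51 - 8) = 87*(-59) = -5133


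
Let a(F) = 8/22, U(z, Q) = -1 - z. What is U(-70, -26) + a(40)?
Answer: 763/11 ≈ 69.364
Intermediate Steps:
a(F) = 4/11 (a(F) = 8*(1/22) = 4/11)
U(-70, -26) + a(40) = (-1 - 1*(-70)) + 4/11 = (-1 + 70) + 4/11 = 69 + 4/11 = 763/11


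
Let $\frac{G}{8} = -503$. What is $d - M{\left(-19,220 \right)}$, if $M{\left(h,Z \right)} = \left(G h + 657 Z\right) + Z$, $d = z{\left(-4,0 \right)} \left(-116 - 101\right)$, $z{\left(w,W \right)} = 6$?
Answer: $-222518$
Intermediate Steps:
$G = -4024$ ($G = 8 \left(-503\right) = -4024$)
$d = -1302$ ($d = 6 \left(-116 - 101\right) = 6 \left(-217\right) = -1302$)
$M{\left(h,Z \right)} = - 4024 h + 658 Z$ ($M{\left(h,Z \right)} = \left(- 4024 h + 657 Z\right) + Z = - 4024 h + 658 Z$)
$d - M{\left(-19,220 \right)} = -1302 - \left(\left(-4024\right) \left(-19\right) + 658 \cdot 220\right) = -1302 - \left(76456 + 144760\right) = -1302 - 221216 = -222518$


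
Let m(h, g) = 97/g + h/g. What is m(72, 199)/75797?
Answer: 169/15083603 ≈ 1.1204e-5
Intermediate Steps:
m(72, 199)/75797 = ((97 + 72)/199)/75797 = ((1/199)*169)*(1/75797) = (169/199)*(1/75797) = 169/15083603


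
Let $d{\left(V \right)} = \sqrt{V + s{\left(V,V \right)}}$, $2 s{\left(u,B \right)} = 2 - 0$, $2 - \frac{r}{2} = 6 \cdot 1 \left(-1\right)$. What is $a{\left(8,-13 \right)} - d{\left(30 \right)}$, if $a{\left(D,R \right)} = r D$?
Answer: $128 - \sqrt{31} \approx 122.43$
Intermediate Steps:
$r = 16$ ($r = 4 - 2 \cdot 6 \cdot 1 \left(-1\right) = 4 - 2 \cdot 6 \left(-1\right) = 4 - -12 = 4 + 12 = 16$)
$s{\left(u,B \right)} = 1$ ($s{\left(u,B \right)} = \frac{2 - 0}{2} = \frac{2 + 0}{2} = \frac{1}{2} \cdot 2 = 1$)
$d{\left(V \right)} = \sqrt{1 + V}$ ($d{\left(V \right)} = \sqrt{V + 1} = \sqrt{1 + V}$)
$a{\left(D,R \right)} = 16 D$
$a{\left(8,-13 \right)} - d{\left(30 \right)} = 16 \cdot 8 - \sqrt{1 + 30} = 128 - \sqrt{31}$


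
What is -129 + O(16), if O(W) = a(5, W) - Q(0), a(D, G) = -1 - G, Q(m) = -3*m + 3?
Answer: -149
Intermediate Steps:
Q(m) = 3 - 3*m
O(W) = -4 - W (O(W) = (-1 - W) - (3 - 3*0) = (-1 - W) - (3 + 0) = (-1 - W) - 1*3 = (-1 - W) - 3 = -4 - W)
-129 + O(16) = -129 + (-4 - 1*16) = -129 + (-4 - 16) = -129 - 20 = -149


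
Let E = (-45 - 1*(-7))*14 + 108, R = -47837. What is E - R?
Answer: 47413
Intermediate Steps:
E = -424 (E = (-45 + 7)*14 + 108 = -38*14 + 108 = -532 + 108 = -424)
E - R = -424 - 1*(-47837) = -424 + 47837 = 47413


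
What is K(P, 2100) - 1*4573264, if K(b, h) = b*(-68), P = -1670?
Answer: -4459704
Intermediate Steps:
K(b, h) = -68*b
K(P, 2100) - 1*4573264 = -68*(-1670) - 1*4573264 = 113560 - 4573264 = -4459704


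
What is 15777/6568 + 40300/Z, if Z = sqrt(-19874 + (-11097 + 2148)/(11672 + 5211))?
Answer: 15777/6568 - 40300*I*sqrt(5664950369153)/335541691 ≈ 2.4021 - 285.86*I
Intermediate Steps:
Z = I*sqrt(5664950369153)/16883 (Z = sqrt(-19874 - 8949/16883) = sqrt(-335541691/16883) = I*sqrt(5664950369153)/16883 ≈ 140.98*I)
15777/6568 + 40300/Z = 15777/6568 + 40300/((I*sqrt(5664950369153)/16883)) = 15777*(1/6568) + 40300*(-I*sqrt(5664950369153)/335541691) = 15777/6568 - 40300*I*sqrt(5664950369153)/335541691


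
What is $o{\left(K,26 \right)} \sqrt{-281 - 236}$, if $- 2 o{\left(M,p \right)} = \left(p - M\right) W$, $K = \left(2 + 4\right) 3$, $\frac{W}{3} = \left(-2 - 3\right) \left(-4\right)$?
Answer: $- 240 i \sqrt{517} \approx - 5457.0 i$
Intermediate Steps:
$W = 60$ ($W = 3 \left(-2 - 3\right) \left(-4\right) = 3 \left(\left(-5\right) \left(-4\right)\right) = 3 \cdot 20 = 60$)
$K = 18$ ($K = 6 \cdot 3 = 18$)
$o{\left(M,p \right)} = - 30 p + 30 M$ ($o{\left(M,p \right)} = - \frac{\left(p - M\right) 60}{2} = - \frac{- 60 M + 60 p}{2} = - 30 p + 30 M$)
$o{\left(K,26 \right)} \sqrt{-281 - 236} = \left(\left(-30\right) 26 + 30 \cdot 18\right) \sqrt{-281 - 236} = \left(-780 + 540\right) \sqrt{-517} = - 240 i \sqrt{517}$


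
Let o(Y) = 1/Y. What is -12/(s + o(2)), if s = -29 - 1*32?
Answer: 24/121 ≈ 0.19835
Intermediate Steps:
o(Y) = 1/Y
s = -61 (s = -29 - 32 = -61)
-12/(s + o(2)) = -12/(-61 + 1/2) = -12/(-121/2) = -2/121*(-12) = 24/121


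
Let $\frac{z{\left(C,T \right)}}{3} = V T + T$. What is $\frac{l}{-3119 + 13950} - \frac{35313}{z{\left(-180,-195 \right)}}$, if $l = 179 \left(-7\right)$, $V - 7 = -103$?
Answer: $- \frac{150703526}{200644275} \approx -0.7511$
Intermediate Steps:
$V = -96$ ($V = 7 - 103 = -96$)
$l = -1253$
$z{\left(C,T \right)} = - 285 T$ ($z{\left(C,T \right)} = 3 \left(- 96 T + T\right) = 3 \left(- 95 T\right) = - 285 T$)
$\frac{l}{-3119 + 13950} - \frac{35313}{z{\left(-180,-195 \right)}} = - \frac{1253}{-3119 + 13950} - \frac{35313}{\left(-285\right) \left(-195\right)} = - \frac{1253}{10831} - \frac{35313}{55575} = \left(-1253\right) \frac{1}{10831} - \frac{11771}{18525} = - \frac{1253}{10831} - \frac{11771}{18525} = - \frac{150703526}{200644275}$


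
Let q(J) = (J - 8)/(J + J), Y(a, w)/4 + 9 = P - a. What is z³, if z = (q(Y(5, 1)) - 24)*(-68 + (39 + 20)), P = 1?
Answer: 164656699641/17576 ≈ 9.3683e+6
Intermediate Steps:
Y(a, w) = -32 - 4*a (Y(a, w) = -36 + 4*(1 - a) = -36 + (4 - 4*a) = -32 - 4*a)
q(J) = (-8 + J)/(2*J) (q(J) = (-8 + J)/((2*J)) = (-8 + J)*(1/(2*J)) = (-8 + J)/(2*J))
z = 5481/26 (z = ((-8 + (-32 - 4*5))/(2*(-32 - 4*5)) - 24)*(-68 + (39 + 20)) = ((-8 + (-32 - 20))/(2*(-32 - 20)) - 24)*(-68 + 59) = ((½)*(-8 - 52)/(-52) - 24)*(-9) = ((½)*(-1/52)*(-60) - 24)*(-9) = (15/26 - 24)*(-9) = -609/26*(-9) = 5481/26 ≈ 210.81)
z³ = (5481/26)³ = 164656699641/17576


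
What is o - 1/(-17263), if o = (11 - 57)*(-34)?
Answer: 26999333/17263 ≈ 1564.0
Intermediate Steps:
o = 1564 (o = -46*(-34) = 1564)
o - 1/(-17263) = 1564 - 1/(-17263) = 1564 - 1*(-1/17263) = 1564 + 1/17263 = 26999333/17263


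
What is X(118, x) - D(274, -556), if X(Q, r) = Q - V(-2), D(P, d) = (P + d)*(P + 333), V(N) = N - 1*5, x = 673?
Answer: 171299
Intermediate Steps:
V(N) = -5 + N (V(N) = N - 5 = -5 + N)
D(P, d) = (333 + P)*(P + d) (D(P, d) = (P + d)*(333 + P) = (333 + P)*(P + d))
X(Q, r) = 7 + Q (X(Q, r) = Q - (-5 - 2) = Q - 1*(-7) = Q + 7 = 7 + Q)
X(118, x) - D(274, -556) = (7 + 118) - (274² + 333*274 + 333*(-556) + 274*(-556)) = 125 - (75076 + 91242 - 185148 - 152344) = 125 - 1*(-171174) = 125 + 171174 = 171299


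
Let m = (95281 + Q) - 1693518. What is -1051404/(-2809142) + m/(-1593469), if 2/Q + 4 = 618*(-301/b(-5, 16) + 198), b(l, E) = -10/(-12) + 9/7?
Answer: 677557969653218273/491956677068500994 ≈ 1.3773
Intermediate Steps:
b(l, E) = 89/42 (b(l, E) = -10*(-1/12) + 9*(⅐) = ⅚ + 9/7 = 89/42)
Q = 89/1538642 (Q = 2/(-4 + 618*(-301/89/42 + 198)) = 2/(-4 + 618*(-301*42/89 + 198)) = 2/(-4 + 618*(-12642/89 + 198)) = 2/(-4 + 618*(4980/89)) = 2/(-4 + 3077640/89) = 2/(3077284/89) = 2*(89/3077284) = 89/1538642 ≈ 5.7843e-5)
m = -2459114574065/1538642 (m = (95281 + 89/1538642) - 1693518 = 146603348491/1538642 - 1693518 = -2459114574065/1538642 ≈ -1.5982e+6)
-1051404/(-2809142) + m/(-1593469) = -1051404/(-2809142) - 2459114574065/1538642/(-1593469) = -1051404*(-1/2809142) - 2459114574065/1538642*(-1/1593469) = 525702/1404571 + 2459114574065/2451778329098 = 677557969653218273/491956677068500994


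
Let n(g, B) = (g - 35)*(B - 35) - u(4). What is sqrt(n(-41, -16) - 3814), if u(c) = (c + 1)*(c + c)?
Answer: sqrt(22) ≈ 4.6904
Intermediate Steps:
u(c) = 2*c*(1 + c) (u(c) = (1 + c)*(2*c) = 2*c*(1 + c))
n(g, B) = -40 + (-35 + B)*(-35 + g) (n(g, B) = (g - 35)*(B - 35) - 2*4*(1 + 4) = (-35 + g)*(-35 + B) - 2*4*5 = (-35 + B)*(-35 + g) - 1*40 = (-35 + B)*(-35 + g) - 40 = -40 + (-35 + B)*(-35 + g))
sqrt(n(-41, -16) - 3814) = sqrt((1185 - 35*(-16) - 35*(-41) - 16*(-41)) - 3814) = sqrt((1185 + 560 + 1435 + 656) - 3814) = sqrt(3836 - 3814) = sqrt(22)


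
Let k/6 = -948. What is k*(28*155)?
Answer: -24685920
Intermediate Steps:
k = -5688 (k = 6*(-948) = -5688)
k*(28*155) = -159264*155 = -5688*4340 = -24685920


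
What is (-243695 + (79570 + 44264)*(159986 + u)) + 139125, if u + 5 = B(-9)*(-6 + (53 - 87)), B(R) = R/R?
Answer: 19806029224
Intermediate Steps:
B(R) = 1
u = -45 (u = -5 + 1*(-6 + (53 - 87)) = -5 + 1*(-6 - 34) = -5 + 1*(-40) = -5 - 40 = -45)
(-243695 + (79570 + 44264)*(159986 + u)) + 139125 = (-243695 + (79570 + 44264)*(159986 - 45)) + 139125 = (-243695 + 123834*159941) + 139125 = (-243695 + 19806133794) + 139125 = 19805890099 + 139125 = 19806029224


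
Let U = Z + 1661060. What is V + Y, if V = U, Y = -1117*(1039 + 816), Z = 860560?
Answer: 449585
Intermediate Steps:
Y = -2072035 (Y = -1117*1855 = -2072035)
U = 2521620 (U = 860560 + 1661060 = 2521620)
V = 2521620
V + Y = 2521620 - 2072035 = 449585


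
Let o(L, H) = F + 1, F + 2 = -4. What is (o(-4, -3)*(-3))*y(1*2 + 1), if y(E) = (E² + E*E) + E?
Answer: 315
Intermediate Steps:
F = -6 (F = -2 - 4 = -6)
o(L, H) = -5 (o(L, H) = -6 + 1 = -5)
y(E) = E + 2*E² (y(E) = (E² + E²) + E = 2*E² + E = E + 2*E²)
(o(-4, -3)*(-3))*y(1*2 + 1) = (-5*(-3))*((1*2 + 1)*(1 + 2*(1*2 + 1))) = 15*((2 + 1)*(1 + 2*(2 + 1))) = 15*(3*(1 + 2*3)) = 15*(3*(1 + 6)) = 15*(3*7) = 15*21 = 315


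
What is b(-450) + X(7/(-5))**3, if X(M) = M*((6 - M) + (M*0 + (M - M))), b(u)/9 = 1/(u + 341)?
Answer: -1893904336/1703125 ≈ -1112.0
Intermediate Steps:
b(u) = 9/(341 + u) (b(u) = 9/(u + 341) = 9/(341 + u))
X(M) = M*(6 - M) (X(M) = M*((6 - M) + (0 + 0)) = M*((6 - M) + 0) = M*(6 - M))
b(-450) + X(7/(-5))**3 = 9/(341 - 450) + ((7/(-5))*(6 - 7/(-5)))**3 = 9/(-109) + ((7*(-1/5))*(6 - 7*(-1)/5))**3 = 9*(-1/109) + (-7*(6 - 1*(-7/5))/5)**3 = -9/109 + (-7*(6 + 7/5)/5)**3 = -9/109 + (-7/5*37/5)**3 = -9/109 + (-259/25)**3 = -9/109 - 17373979/15625 = -1893904336/1703125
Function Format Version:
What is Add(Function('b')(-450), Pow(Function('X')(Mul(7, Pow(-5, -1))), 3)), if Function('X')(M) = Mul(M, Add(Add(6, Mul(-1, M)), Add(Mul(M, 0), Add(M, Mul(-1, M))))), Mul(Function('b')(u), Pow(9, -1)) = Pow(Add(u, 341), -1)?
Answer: Rational(-1893904336, 1703125) ≈ -1112.0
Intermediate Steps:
Function('b')(u) = Mul(9, Pow(Add(341, u), -1)) (Function('b')(u) = Mul(9, Pow(Add(u, 341), -1)) = Mul(9, Pow(Add(341, u), -1)))
Function('X')(M) = Mul(M, Add(6, Mul(-1, M))) (Function('X')(M) = Mul(M, Add(Add(6, Mul(-1, M)), Add(0, 0))) = Mul(M, Add(Add(6, Mul(-1, M)), 0)) = Mul(M, Add(6, Mul(-1, M))))
Add(Function('b')(-450), Pow(Function('X')(Mul(7, Pow(-5, -1))), 3)) = Add(Mul(9, Pow(Add(341, -450), -1)), Pow(Mul(Mul(7, Pow(-5, -1)), Add(6, Mul(-1, Mul(7, Pow(-5, -1))))), 3)) = Add(Mul(9, Pow(-109, -1)), Pow(Mul(Mul(7, Rational(-1, 5)), Add(6, Mul(-1, Mul(7, Rational(-1, 5))))), 3)) = Add(Mul(9, Rational(-1, 109)), Pow(Mul(Rational(-7, 5), Add(6, Mul(-1, Rational(-7, 5)))), 3)) = Add(Rational(-9, 109), Pow(Mul(Rational(-7, 5), Add(6, Rational(7, 5))), 3)) = Add(Rational(-9, 109), Pow(Mul(Rational(-7, 5), Rational(37, 5)), 3)) = Add(Rational(-9, 109), Pow(Rational(-259, 25), 3)) = Add(Rational(-9, 109), Rational(-17373979, 15625)) = Rational(-1893904336, 1703125)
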